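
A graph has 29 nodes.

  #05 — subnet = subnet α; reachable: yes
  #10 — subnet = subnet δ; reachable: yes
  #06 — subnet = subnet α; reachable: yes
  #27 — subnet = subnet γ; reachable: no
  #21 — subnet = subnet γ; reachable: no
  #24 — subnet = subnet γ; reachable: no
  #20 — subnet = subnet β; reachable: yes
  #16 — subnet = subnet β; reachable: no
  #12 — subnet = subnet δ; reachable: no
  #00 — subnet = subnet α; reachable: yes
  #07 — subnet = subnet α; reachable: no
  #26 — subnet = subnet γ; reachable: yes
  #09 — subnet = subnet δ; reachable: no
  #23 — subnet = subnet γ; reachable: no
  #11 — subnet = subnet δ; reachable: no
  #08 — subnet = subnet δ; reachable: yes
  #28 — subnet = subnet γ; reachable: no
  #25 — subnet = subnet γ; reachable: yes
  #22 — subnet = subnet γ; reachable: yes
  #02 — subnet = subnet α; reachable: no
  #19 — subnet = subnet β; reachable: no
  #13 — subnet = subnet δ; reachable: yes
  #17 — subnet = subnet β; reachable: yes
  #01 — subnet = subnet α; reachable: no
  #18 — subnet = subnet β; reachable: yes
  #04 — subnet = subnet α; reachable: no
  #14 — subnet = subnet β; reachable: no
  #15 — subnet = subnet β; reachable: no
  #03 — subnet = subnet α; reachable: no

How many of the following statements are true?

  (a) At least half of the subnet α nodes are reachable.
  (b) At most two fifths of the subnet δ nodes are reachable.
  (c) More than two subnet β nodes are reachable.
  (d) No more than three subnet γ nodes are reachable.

2

(a) subnet α: |A| = 8, |A ∩ B| = 3; needs |A ∩ B| ≥ |A ∖ B| — false.
(b) subnet δ: |A| = 6, |A ∩ B| = 3; needs |A ∩ B| / |A| ≤ 2/5 — false.
(c) subnet β: |A| = 7, |A ∩ B| = 3; needs |A ∩ B| > 2 — true.
(d) subnet γ: |A| = 8, |A ∩ B| = 3; needs |A ∩ B| ≤ 3 — true.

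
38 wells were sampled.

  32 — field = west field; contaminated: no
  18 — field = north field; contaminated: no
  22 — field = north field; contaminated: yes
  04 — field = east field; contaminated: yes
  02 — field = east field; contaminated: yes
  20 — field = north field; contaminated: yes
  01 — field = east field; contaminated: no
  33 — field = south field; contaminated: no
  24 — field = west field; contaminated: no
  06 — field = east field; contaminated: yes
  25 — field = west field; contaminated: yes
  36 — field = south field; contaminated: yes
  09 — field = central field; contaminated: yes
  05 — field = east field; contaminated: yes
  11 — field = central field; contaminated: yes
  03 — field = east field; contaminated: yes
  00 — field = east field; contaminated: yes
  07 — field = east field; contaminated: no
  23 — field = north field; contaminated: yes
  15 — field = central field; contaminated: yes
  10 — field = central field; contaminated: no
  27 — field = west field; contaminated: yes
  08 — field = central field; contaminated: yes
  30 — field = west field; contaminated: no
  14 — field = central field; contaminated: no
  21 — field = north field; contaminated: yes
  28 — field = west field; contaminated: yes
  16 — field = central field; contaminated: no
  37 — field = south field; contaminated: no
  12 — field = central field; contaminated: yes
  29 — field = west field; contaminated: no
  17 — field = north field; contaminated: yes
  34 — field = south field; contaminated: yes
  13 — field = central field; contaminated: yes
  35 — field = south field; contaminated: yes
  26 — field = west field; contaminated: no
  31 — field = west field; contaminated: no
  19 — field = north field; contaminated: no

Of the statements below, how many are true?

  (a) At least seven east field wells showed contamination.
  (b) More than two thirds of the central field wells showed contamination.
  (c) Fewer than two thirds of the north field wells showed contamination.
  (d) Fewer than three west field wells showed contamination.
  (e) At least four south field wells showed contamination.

0

(a) east field: |A| = 8, |A ∩ B| = 6; needs |A ∩ B| ≥ 7 — false.
(b) central field: |A| = 9, |A ∩ B| = 6; needs |A ∩ B| / |A| > 2/3 — false.
(c) north field: |A| = 7, |A ∩ B| = 5; needs |A ∩ B| / |A| < 2/3 — false.
(d) west field: |A| = 9, |A ∩ B| = 3; needs |A ∩ B| < 3 — false.
(e) south field: |A| = 5, |A ∩ B| = 3; needs |A ∩ B| ≥ 4 — false.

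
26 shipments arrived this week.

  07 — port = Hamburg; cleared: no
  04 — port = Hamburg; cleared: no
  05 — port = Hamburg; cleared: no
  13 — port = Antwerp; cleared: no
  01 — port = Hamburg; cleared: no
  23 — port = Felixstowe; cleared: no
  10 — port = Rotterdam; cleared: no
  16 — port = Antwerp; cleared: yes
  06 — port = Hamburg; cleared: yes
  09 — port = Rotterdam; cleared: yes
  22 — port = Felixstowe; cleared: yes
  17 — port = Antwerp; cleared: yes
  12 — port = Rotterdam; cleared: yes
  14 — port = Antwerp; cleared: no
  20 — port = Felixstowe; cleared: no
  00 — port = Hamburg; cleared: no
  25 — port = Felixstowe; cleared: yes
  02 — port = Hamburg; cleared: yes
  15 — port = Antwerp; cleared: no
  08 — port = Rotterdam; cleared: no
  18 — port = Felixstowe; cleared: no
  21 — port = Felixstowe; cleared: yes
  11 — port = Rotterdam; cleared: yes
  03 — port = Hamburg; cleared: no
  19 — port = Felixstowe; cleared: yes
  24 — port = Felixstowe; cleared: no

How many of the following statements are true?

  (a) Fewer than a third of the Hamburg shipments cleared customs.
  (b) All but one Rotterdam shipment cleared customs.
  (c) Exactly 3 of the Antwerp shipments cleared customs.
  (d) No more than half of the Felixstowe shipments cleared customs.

2

(a) Hamburg: |A| = 8, |A ∩ B| = 2; needs |A ∩ B| / |A| < 1/3 — true.
(b) Rotterdam: |A| = 5, |A ∩ B| = 3; needs |A ∖ B| = 1 — false.
(c) Antwerp: |A| = 5, |A ∩ B| = 2; needs |A ∩ B| = 3 — false.
(d) Felixstowe: |A| = 8, |A ∩ B| = 4; needs |A ∩ B| ≤ |A ∖ B| — true.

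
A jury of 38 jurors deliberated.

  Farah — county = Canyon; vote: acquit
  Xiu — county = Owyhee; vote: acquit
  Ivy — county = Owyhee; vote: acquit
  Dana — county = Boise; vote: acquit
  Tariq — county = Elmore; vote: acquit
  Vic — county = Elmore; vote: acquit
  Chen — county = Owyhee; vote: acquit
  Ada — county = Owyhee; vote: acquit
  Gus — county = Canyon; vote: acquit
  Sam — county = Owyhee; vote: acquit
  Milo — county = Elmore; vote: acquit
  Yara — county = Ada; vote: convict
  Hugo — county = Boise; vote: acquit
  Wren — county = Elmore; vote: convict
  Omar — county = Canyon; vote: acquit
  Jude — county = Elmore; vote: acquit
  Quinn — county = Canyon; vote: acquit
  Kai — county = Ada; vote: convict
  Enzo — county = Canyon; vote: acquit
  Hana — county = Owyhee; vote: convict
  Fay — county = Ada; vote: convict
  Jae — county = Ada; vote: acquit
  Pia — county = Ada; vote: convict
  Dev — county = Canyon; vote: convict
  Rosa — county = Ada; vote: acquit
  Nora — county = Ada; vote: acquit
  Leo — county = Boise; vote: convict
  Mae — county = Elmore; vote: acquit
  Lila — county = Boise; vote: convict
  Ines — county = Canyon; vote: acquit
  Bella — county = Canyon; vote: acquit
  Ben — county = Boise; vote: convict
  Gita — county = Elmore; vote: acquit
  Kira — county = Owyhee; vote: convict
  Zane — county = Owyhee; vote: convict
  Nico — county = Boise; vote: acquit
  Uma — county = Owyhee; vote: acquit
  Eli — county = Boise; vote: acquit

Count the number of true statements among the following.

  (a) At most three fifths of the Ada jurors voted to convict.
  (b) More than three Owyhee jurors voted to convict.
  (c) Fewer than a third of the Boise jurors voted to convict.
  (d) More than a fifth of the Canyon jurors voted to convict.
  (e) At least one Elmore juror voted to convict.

(a) Ada: |A| = 7, |A ∩ B| = 4; needs |A ∩ B| / |A| ≤ 3/5 — true.
(b) Owyhee: |A| = 9, |A ∩ B| = 3; needs |A ∩ B| > 3 — false.
(c) Boise: |A| = 7, |A ∩ B| = 3; needs |A ∩ B| / |A| < 1/3 — false.
(d) Canyon: |A| = 8, |A ∩ B| = 1; needs |A ∩ B| / |A| > 1/5 — false.
(e) Elmore: |A| = 7, |A ∩ B| = 1; needs A ∩ B ≠ ∅ (|A ∩ B| ≥ 1) — true.

2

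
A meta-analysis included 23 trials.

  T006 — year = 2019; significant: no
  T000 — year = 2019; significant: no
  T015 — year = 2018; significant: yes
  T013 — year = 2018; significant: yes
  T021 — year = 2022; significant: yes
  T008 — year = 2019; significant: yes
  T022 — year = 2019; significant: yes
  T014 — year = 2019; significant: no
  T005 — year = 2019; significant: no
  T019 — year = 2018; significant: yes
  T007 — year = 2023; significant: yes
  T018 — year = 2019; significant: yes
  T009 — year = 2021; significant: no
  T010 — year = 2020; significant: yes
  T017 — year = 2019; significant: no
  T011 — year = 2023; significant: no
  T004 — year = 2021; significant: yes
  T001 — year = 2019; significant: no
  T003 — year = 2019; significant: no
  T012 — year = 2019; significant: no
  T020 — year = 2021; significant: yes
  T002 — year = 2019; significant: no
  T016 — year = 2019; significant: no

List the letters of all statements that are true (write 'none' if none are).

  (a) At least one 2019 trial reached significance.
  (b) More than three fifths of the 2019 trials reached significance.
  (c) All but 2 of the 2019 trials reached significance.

|A| = 13, |A ∩ B| = 3, |A ∖ B| = 10.
(a) A ∩ B ≠ ∅ (|A ∩ B| ≥ 1): holds.
(b) |A ∩ B| / |A| > 3/5: fails.
(c) |A ∖ B| = 2: fails.

(a)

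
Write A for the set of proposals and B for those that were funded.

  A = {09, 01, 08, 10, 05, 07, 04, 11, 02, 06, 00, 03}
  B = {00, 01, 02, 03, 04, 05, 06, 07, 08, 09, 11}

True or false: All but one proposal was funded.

True

'All but one proposal was funded' holds iff |A ∖ B| = 1.
A (the restrictor) = {09, 01, 08, 10, 05, 07, 04, 11, 02, 06, 00, 03}, |A| = 12.
A ∖ B = {10}, so |A ∖ B| = 1.
|A ∖ B| = 1, so the statement is true.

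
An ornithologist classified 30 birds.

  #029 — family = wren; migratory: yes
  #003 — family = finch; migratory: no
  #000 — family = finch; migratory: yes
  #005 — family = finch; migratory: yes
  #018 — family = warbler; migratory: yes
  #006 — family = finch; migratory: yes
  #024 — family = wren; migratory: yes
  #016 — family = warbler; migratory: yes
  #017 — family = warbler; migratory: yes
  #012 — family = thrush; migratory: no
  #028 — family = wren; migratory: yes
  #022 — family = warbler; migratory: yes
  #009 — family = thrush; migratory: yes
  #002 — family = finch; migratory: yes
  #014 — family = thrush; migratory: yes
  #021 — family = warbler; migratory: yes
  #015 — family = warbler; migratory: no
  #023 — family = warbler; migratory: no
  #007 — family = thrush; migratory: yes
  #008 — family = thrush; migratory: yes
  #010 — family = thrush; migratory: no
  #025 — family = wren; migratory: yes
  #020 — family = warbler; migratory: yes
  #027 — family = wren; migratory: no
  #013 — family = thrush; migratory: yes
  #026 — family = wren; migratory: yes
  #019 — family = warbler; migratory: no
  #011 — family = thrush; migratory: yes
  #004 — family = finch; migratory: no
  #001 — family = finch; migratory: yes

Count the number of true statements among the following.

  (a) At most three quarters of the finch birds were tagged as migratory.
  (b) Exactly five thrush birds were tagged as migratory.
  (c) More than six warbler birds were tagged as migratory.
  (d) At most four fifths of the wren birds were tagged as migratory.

(a) finch: |A| = 7, |A ∩ B| = 5; needs |A ∩ B| / |A| ≤ 3/4 — true.
(b) thrush: |A| = 8, |A ∩ B| = 6; needs |A ∩ B| = 5 — false.
(c) warbler: |A| = 9, |A ∩ B| = 6; needs |A ∩ B| > 6 — false.
(d) wren: |A| = 6, |A ∩ B| = 5; needs |A ∩ B| / |A| ≤ 4/5 — false.

1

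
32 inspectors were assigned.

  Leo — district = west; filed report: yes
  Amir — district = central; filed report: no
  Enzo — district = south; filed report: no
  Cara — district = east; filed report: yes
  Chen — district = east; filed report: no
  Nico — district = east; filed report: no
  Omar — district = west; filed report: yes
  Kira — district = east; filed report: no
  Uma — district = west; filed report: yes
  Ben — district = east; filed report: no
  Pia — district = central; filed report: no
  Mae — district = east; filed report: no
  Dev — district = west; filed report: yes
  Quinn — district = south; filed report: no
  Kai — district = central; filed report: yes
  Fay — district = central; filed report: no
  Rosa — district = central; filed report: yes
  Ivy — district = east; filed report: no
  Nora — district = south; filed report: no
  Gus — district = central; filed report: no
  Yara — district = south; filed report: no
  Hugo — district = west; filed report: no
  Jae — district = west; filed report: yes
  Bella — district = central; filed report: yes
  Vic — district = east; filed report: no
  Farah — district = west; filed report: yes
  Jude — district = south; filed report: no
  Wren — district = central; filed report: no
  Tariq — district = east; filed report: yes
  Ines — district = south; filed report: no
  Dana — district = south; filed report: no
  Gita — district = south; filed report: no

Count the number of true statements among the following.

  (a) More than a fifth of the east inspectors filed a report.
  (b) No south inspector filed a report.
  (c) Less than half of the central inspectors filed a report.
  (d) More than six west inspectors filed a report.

(a) east: |A| = 9, |A ∩ B| = 2; needs |A ∩ B| / |A| > 1/5 — true.
(b) south: |A| = 8, |A ∩ B| = 0; needs A ∩ B = ∅ (|A ∩ B| = 0) — true.
(c) central: |A| = 8, |A ∩ B| = 3; needs |A ∩ B| < |A ∖ B| — true.
(d) west: |A| = 7, |A ∩ B| = 6; needs |A ∩ B| > 6 — false.

3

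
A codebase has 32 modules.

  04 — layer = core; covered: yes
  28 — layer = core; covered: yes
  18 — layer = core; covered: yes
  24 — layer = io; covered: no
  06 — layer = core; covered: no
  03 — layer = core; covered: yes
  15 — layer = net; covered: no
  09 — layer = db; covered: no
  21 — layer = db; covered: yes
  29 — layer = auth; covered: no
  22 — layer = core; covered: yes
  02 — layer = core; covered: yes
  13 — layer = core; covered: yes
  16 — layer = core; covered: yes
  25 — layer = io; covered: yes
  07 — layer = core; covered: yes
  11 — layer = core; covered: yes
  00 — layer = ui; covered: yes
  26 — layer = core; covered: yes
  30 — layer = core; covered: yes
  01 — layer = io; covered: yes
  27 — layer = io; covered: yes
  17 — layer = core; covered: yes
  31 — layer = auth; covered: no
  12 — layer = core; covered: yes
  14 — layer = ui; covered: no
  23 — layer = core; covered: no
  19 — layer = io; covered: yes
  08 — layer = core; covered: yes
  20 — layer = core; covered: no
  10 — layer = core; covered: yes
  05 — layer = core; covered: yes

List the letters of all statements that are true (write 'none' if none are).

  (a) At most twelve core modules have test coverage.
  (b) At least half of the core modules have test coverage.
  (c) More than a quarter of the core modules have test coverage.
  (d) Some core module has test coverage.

(b), (c), (d)

|A| = 20, |A ∩ B| = 17, |A ∖ B| = 3.
(a) |A ∩ B| ≤ 12: fails.
(b) |A ∩ B| ≥ |A ∖ B|: holds.
(c) |A ∩ B| / |A| > 1/4: holds.
(d) A ∩ B ≠ ∅ (|A ∩ B| ≥ 1): holds.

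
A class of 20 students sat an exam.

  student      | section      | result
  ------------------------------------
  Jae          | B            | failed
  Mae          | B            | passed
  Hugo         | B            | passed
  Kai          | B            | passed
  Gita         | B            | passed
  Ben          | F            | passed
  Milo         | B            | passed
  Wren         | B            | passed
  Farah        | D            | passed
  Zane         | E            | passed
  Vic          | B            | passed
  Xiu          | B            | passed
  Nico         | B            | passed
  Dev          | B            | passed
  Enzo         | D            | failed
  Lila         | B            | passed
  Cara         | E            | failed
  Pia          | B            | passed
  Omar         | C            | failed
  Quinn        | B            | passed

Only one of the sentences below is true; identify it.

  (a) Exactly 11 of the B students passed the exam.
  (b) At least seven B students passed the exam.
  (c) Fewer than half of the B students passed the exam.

|A| = 14, |A ∩ B| = 13, |A ∖ B| = 1.
(a) requires |A ∩ B| = 11: false.
(b) requires |A ∩ B| ≥ 7: true.
(c) requires |A ∩ B| < |A ∖ B|: false.

(b)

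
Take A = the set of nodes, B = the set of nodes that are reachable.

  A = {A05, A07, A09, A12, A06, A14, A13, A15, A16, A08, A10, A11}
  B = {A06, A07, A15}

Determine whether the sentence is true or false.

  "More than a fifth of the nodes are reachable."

Truth condition: |A ∩ B| / |A| > 1/5.
A (the restrictor) = {A05, A07, A09, A12, A06, A14, A13, A15, A16, A08, A10, A11}, |A| = 12.
A ∩ B = {A07, A06, A15}, so |A ∩ B| = 3.
A ∖ B = {A05, A09, A12, A14, A13, A16, A08, A10, A11}, so |A ∖ B| = 9.
|A ∩ B|/|A| = 3/12, so the statement is true.

True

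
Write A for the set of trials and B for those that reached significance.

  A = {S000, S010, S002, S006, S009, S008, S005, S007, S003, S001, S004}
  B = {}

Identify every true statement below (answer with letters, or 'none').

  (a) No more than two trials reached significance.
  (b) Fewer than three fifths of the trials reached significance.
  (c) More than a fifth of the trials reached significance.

|A| = 11, |A ∩ B| = 0, |A ∖ B| = 11.
(a) |A ∩ B| ≤ 2: holds.
(b) |A ∩ B| / |A| < 3/5: holds.
(c) |A ∩ B| / |A| > 1/5: fails.

(a), (b)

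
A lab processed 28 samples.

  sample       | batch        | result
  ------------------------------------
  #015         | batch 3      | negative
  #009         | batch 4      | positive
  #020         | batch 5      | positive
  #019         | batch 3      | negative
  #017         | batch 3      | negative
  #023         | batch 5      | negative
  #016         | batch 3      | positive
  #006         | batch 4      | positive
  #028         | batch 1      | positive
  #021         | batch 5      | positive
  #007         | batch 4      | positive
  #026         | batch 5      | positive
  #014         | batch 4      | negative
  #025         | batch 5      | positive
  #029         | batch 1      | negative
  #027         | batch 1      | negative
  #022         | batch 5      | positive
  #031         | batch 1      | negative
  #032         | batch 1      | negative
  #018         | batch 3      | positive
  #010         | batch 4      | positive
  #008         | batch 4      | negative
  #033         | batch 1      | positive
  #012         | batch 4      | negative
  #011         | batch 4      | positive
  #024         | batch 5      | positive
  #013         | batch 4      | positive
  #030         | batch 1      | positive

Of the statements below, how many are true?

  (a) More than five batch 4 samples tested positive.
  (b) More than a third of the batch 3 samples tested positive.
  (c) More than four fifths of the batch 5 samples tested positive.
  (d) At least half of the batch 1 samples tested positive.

3

(a) batch 4: |A| = 9, |A ∩ B| = 6; needs |A ∩ B| > 5 — true.
(b) batch 3: |A| = 5, |A ∩ B| = 2; needs |A ∩ B| / |A| > 1/3 — true.
(c) batch 5: |A| = 7, |A ∩ B| = 6; needs |A ∩ B| / |A| > 4/5 — true.
(d) batch 1: |A| = 7, |A ∩ B| = 3; needs |A ∩ B| ≥ |A ∖ B| — false.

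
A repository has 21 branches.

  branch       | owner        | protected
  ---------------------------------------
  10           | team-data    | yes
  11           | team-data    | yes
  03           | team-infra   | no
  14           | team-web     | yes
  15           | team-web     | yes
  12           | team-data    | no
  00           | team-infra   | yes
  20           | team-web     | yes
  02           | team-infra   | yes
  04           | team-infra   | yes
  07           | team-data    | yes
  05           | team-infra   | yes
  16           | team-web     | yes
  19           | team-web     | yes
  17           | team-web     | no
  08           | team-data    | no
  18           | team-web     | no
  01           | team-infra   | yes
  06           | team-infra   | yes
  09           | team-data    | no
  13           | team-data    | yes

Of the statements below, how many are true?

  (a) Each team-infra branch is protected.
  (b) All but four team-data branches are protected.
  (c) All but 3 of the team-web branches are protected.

0

(a) team-infra: |A| = 7, |A ∩ B| = 6; needs A ⊆ B, i.e. every element of A is in B (|A ∖ B| = 0) — false.
(b) team-data: |A| = 7, |A ∩ B| = 4; needs |A ∖ B| = 4 — false.
(c) team-web: |A| = 7, |A ∩ B| = 5; needs |A ∖ B| = 3 — false.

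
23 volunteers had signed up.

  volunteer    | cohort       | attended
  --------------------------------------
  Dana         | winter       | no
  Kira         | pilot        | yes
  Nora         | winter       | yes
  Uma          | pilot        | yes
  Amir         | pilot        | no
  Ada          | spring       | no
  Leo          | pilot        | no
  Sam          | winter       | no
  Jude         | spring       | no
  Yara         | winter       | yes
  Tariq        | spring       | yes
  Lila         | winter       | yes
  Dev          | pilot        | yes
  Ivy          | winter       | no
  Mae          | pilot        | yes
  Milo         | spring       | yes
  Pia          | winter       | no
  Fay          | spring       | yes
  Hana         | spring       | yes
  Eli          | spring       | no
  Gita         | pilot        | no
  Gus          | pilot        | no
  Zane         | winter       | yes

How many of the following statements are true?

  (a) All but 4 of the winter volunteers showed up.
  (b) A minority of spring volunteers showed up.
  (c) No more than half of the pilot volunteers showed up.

(a) winter: |A| = 8, |A ∩ B| = 4; needs |A ∖ B| = 4 — true.
(b) spring: |A| = 7, |A ∩ B| = 4; needs |A ∩ B| < |A ∖ B| — false.
(c) pilot: |A| = 8, |A ∩ B| = 4; needs |A ∩ B| ≤ |A ∖ B| — true.

2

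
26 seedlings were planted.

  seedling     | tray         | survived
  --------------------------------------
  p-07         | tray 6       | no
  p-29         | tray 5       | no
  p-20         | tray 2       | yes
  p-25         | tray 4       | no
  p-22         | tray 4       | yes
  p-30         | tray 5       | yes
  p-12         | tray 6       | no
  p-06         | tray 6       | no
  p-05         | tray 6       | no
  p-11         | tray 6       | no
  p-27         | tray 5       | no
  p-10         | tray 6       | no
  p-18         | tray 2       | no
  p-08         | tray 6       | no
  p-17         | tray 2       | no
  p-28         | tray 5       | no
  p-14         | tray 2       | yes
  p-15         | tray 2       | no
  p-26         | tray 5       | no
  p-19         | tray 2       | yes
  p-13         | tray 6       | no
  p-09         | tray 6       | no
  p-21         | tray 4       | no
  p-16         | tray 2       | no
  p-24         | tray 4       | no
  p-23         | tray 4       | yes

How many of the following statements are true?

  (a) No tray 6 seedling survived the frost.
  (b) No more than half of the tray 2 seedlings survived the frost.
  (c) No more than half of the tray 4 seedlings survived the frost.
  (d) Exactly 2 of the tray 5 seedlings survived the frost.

3

(a) tray 6: |A| = 9, |A ∩ B| = 0; needs A ∩ B = ∅ (|A ∩ B| = 0) — true.
(b) tray 2: |A| = 7, |A ∩ B| = 3; needs |A ∩ B| ≤ |A ∖ B| — true.
(c) tray 4: |A| = 5, |A ∩ B| = 2; needs |A ∩ B| ≤ |A ∖ B| — true.
(d) tray 5: |A| = 5, |A ∩ B| = 1; needs |A ∩ B| = 2 — false.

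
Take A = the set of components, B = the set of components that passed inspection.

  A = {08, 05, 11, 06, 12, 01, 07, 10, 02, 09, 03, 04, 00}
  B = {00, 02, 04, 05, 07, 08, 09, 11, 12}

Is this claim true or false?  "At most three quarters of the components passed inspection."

True

The determiner here denotes the relation: |A ∩ B| / |A| ≤ 3/4.
A (the restrictor) = {08, 05, 11, 06, 12, 01, 07, 10, 02, 09, 03, 04, 00}, |A| = 13.
A ∩ B = {08, 05, 11, 12, 07, 02, 09, 04, 00}, so |A ∩ B| = 9.
A ∖ B = {06, 01, 10, 03}, so |A ∖ B| = 4.
|A ∩ B|/|A| = 9/13, so the statement is true.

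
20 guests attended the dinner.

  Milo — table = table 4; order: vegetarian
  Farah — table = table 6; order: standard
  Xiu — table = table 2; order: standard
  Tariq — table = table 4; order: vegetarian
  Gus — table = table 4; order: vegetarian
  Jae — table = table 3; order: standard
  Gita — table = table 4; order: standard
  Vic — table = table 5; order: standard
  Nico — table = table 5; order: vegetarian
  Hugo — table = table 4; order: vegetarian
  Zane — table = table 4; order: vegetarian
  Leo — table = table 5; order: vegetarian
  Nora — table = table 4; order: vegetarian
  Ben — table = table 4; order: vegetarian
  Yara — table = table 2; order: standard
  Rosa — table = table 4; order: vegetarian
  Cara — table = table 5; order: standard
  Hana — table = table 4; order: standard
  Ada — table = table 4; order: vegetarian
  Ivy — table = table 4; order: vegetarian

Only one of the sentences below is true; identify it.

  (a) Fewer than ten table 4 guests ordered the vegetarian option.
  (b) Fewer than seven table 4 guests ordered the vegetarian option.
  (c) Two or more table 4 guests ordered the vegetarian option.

(c)

|A| = 12, |A ∩ B| = 10, |A ∖ B| = 2.
(a) requires |A ∩ B| < 10: false.
(b) requires |A ∩ B| < 7: false.
(c) requires |A ∩ B| ≥ 2: true.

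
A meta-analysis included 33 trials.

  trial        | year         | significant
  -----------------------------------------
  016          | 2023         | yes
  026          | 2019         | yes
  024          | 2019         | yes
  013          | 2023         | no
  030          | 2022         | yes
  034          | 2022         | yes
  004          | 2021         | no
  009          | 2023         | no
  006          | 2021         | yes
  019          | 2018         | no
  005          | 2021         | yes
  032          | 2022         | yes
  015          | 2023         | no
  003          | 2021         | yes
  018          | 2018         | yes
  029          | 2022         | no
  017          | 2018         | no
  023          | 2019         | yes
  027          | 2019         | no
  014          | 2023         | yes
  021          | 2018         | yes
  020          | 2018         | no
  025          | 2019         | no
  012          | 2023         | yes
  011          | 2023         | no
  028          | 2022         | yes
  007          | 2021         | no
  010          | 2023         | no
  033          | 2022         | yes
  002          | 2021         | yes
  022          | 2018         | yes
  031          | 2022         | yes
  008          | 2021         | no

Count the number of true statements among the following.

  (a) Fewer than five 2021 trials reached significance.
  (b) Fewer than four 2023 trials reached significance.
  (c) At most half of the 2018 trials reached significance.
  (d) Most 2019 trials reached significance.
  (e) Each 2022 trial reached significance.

4

(a) 2021: |A| = 7, |A ∩ B| = 4; needs |A ∩ B| < 5 — true.
(b) 2023: |A| = 8, |A ∩ B| = 3; needs |A ∩ B| < 4 — true.
(c) 2018: |A| = 6, |A ∩ B| = 3; needs |A ∩ B| ≤ |A ∖ B| — true.
(d) 2019: |A| = 5, |A ∩ B| = 3; needs |A ∩ B| > |A ∖ B| — true.
(e) 2022: |A| = 7, |A ∩ B| = 6; needs A ⊆ B, i.e. every element of A is in B (|A ∖ B| = 0) — false.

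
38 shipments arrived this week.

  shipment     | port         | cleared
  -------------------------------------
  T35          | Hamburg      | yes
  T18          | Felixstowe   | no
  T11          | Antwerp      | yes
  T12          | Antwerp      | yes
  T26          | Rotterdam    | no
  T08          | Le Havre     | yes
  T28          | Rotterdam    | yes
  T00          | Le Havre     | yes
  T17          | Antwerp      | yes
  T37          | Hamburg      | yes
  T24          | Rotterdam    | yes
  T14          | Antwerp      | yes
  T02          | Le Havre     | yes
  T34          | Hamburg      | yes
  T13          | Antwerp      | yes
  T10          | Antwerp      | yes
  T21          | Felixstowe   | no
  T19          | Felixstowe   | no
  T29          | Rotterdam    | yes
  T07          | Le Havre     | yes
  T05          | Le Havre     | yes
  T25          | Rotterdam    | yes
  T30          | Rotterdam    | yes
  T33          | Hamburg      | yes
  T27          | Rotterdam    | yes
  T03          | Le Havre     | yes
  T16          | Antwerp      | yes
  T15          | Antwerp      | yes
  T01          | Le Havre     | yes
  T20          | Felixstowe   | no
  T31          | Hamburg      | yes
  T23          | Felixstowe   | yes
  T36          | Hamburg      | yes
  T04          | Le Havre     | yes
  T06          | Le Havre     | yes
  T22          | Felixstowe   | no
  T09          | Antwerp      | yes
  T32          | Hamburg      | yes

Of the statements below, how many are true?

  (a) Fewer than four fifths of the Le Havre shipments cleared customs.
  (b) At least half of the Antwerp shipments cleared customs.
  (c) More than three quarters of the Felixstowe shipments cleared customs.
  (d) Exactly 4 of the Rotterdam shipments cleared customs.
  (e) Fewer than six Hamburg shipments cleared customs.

1

(a) Le Havre: |A| = 9, |A ∩ B| = 9; needs |A ∩ B| / |A| < 4/5 — false.
(b) Antwerp: |A| = 9, |A ∩ B| = 9; needs |A ∩ B| ≥ |A ∖ B| — true.
(c) Felixstowe: |A| = 6, |A ∩ B| = 1; needs |A ∩ B| / |A| > 3/4 — false.
(d) Rotterdam: |A| = 7, |A ∩ B| = 6; needs |A ∩ B| = 4 — false.
(e) Hamburg: |A| = 7, |A ∩ B| = 7; needs |A ∩ B| < 6 — false.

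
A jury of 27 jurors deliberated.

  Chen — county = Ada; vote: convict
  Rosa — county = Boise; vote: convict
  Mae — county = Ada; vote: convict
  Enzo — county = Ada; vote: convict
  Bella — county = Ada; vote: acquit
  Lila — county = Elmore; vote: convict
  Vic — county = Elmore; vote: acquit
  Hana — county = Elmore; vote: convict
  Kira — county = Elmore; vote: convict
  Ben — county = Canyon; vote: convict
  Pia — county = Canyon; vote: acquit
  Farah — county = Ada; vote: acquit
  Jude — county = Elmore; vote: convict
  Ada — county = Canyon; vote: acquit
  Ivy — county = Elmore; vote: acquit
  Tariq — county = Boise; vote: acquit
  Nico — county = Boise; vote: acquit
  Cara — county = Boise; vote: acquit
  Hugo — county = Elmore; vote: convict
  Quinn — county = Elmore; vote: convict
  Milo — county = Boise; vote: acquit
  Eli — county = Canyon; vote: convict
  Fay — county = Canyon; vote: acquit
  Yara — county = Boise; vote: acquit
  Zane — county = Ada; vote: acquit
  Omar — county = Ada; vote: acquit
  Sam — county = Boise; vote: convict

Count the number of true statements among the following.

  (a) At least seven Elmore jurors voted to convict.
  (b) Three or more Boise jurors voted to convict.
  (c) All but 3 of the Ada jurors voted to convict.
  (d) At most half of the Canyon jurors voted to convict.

1

(a) Elmore: |A| = 8, |A ∩ B| = 6; needs |A ∩ B| ≥ 7 — false.
(b) Boise: |A| = 7, |A ∩ B| = 2; needs |A ∩ B| ≥ 3 — false.
(c) Ada: |A| = 7, |A ∩ B| = 3; needs |A ∖ B| = 3 — false.
(d) Canyon: |A| = 5, |A ∩ B| = 2; needs |A ∩ B| ≤ |A ∖ B| — true.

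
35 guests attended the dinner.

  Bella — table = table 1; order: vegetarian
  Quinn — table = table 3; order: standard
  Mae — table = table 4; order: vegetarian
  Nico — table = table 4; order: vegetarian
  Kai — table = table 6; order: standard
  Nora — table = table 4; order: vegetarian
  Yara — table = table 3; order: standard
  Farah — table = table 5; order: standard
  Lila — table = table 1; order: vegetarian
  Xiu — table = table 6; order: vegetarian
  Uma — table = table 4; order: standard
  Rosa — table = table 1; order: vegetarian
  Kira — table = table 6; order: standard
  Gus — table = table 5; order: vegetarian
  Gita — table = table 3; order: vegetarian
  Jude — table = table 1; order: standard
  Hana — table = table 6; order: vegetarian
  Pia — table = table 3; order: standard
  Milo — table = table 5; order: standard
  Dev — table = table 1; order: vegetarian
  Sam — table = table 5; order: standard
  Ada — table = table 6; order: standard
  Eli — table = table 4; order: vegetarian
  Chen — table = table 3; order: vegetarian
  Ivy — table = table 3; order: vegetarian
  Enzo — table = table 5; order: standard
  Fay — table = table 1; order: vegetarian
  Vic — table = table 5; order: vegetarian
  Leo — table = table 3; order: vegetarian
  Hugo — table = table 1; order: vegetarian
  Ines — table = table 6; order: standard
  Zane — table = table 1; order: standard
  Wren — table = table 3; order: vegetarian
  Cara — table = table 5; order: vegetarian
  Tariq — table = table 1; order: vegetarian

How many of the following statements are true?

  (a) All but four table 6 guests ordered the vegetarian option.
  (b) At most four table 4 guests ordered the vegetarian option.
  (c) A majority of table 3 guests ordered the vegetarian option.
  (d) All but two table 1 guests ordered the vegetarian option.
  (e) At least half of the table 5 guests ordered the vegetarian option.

4

(a) table 6: |A| = 6, |A ∩ B| = 2; needs |A ∖ B| = 4 — true.
(b) table 4: |A| = 5, |A ∩ B| = 4; needs |A ∩ B| ≤ 4 — true.
(c) table 3: |A| = 8, |A ∩ B| = 5; needs |A ∩ B| > |A ∖ B| — true.
(d) table 1: |A| = 9, |A ∩ B| = 7; needs |A ∖ B| = 2 — true.
(e) table 5: |A| = 7, |A ∩ B| = 3; needs |A ∩ B| ≥ |A ∖ B| — false.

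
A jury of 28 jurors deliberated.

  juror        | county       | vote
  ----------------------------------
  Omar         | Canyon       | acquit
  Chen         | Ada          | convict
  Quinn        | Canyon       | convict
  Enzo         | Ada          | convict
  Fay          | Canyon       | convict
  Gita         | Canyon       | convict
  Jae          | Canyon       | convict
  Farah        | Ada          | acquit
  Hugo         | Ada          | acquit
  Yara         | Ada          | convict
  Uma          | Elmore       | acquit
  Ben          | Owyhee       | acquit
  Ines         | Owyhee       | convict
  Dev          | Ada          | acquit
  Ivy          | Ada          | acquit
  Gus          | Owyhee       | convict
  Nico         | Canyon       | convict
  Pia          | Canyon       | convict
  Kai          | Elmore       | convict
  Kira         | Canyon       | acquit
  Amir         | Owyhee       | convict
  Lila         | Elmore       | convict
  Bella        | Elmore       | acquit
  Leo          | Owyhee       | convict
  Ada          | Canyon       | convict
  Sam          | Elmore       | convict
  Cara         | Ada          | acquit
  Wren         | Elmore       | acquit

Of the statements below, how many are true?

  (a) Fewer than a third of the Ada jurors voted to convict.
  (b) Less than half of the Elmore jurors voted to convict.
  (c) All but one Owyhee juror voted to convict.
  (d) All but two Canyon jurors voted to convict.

2

(a) Ada: |A| = 8, |A ∩ B| = 3; needs |A ∩ B| / |A| < 1/3 — false.
(b) Elmore: |A| = 6, |A ∩ B| = 3; needs |A ∩ B| < |A ∖ B| — false.
(c) Owyhee: |A| = 5, |A ∩ B| = 4; needs |A ∖ B| = 1 — true.
(d) Canyon: |A| = 9, |A ∩ B| = 7; needs |A ∖ B| = 2 — true.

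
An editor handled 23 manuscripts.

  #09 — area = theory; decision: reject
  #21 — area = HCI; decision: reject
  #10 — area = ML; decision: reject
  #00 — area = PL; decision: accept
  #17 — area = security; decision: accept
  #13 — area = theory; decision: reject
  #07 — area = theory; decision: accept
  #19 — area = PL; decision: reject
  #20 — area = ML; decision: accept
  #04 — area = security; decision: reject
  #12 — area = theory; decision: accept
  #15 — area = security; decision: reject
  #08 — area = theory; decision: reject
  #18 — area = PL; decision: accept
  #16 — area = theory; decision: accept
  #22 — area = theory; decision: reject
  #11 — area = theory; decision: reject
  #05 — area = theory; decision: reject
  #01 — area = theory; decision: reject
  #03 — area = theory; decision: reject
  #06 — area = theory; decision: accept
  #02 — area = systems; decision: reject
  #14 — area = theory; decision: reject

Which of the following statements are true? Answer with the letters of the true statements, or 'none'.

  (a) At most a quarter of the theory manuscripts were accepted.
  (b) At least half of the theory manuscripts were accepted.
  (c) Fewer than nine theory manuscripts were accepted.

(c)

|A| = 13, |A ∩ B| = 4, |A ∖ B| = 9.
(a) |A ∩ B| / |A| ≤ 1/4: fails.
(b) |A ∩ B| ≥ |A ∖ B|: fails.
(c) |A ∩ B| < 9: holds.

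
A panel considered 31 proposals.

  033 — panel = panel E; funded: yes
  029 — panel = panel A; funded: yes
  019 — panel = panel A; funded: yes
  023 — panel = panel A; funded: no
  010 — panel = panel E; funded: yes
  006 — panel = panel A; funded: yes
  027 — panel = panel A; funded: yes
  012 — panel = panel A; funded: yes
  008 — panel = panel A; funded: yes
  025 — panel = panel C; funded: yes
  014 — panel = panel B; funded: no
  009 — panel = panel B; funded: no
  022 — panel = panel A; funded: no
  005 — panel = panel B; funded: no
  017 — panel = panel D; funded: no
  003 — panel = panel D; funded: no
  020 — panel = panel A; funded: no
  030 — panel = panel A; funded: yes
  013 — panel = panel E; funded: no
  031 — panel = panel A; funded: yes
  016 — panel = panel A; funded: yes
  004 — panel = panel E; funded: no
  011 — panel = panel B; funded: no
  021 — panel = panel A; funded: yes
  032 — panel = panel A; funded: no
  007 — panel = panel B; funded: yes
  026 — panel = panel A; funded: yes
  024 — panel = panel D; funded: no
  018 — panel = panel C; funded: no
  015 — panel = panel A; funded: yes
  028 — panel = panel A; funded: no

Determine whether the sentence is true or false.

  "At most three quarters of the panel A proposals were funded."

True

Truth condition: |A ∩ B| / |A| ≤ 3/4.
|A| = 17, |A ∩ B| = 12, |A ∖ B| = 5.
|A ∩ B|/|A| = 12/17, so the statement is true.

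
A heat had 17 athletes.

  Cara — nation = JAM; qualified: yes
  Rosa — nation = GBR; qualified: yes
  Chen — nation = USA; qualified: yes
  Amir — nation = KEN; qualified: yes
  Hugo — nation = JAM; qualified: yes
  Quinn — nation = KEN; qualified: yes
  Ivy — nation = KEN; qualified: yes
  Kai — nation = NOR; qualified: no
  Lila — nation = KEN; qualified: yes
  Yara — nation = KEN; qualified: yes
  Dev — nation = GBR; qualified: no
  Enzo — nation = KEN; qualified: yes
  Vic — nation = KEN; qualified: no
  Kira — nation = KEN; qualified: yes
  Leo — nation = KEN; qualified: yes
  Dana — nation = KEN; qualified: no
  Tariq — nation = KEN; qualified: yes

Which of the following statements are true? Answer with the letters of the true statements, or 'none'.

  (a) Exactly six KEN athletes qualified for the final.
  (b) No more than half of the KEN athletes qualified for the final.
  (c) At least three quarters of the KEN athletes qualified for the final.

|A| = 11, |A ∩ B| = 9, |A ∖ B| = 2.
(a) |A ∩ B| = 6: fails.
(b) |A ∩ B| ≤ |A ∖ B|: fails.
(c) |A ∩ B| / |A| ≥ 3/4: holds.

(c)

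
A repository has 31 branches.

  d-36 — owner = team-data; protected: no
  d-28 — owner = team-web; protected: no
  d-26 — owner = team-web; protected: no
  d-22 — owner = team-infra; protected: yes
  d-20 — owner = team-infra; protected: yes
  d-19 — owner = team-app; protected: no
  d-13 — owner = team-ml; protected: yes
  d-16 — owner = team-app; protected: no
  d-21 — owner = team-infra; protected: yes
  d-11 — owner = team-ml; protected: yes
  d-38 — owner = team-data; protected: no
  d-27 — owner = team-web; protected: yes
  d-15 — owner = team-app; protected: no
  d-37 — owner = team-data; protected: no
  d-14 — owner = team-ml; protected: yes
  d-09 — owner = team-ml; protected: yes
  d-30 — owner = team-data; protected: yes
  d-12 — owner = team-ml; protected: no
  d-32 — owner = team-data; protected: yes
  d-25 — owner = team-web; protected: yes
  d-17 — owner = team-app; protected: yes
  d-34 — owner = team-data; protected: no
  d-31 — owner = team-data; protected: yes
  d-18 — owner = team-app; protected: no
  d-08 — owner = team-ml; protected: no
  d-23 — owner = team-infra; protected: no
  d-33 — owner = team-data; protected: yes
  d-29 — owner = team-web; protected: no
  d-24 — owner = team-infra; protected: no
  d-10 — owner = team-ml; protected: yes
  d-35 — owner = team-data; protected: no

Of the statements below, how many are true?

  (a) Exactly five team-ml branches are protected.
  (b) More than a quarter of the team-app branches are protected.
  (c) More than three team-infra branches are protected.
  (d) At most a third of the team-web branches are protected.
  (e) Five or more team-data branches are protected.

(a) team-ml: |A| = 7, |A ∩ B| = 5; needs |A ∩ B| = 5 — true.
(b) team-app: |A| = 5, |A ∩ B| = 1; needs |A ∩ B| / |A| > 1/4 — false.
(c) team-infra: |A| = 5, |A ∩ B| = 3; needs |A ∩ B| > 3 — false.
(d) team-web: |A| = 5, |A ∩ B| = 2; needs |A ∩ B| / |A| ≤ 1/3 — false.
(e) team-data: |A| = 9, |A ∩ B| = 4; needs |A ∩ B| ≥ 5 — false.

1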